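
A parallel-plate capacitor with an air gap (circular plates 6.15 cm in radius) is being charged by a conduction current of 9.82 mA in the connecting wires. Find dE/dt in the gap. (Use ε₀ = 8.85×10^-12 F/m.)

By continuity, I_d in the gap equals the 9.82 mA flowing in the wire.
Inverting I_d = ε₀ A dE/dt gives dE/dt = 9.82×10^-3 / (8.85×10^-12 · 0.01188) = 9.34×10^10 V/(m·s).

9.34×10^10 V/(m·s)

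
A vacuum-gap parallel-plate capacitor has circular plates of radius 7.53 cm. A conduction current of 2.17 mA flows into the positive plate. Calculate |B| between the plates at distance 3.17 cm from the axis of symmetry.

2.43×10^-9 T

Between the plates the displacement current equals the wire current: I_d = 2.17 mA = 2.17×10^-3 A.
For r < R the Ampère–Maxwell law gives B(2πr) = μ₀ I_d (r²/R²), so B = μ₀ I_d r/(2πR²) = (4π×10^-7)(2.17×10^-3)(0.0317)/(2π·0.0753²) = 2.43×10^-9 T.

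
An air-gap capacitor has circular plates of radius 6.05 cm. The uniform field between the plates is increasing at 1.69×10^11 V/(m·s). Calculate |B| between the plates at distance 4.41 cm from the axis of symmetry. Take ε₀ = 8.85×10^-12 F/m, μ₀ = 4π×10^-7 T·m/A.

4.14×10^-8 T

I_d = ε₀ dΦ_E/dt = ε₀ πR² (dE/dt) = (8.85×10^-12)(0.01150)(1.69×10^11) = 0.01720 A through the full plate area.
For r < R the Ampère–Maxwell law gives B(2πr) = μ₀ I_d (r²/R²), so B = μ₀ I_d r/(2πR²) = (4π×10^-7)(0.01720)(0.0441)/(2π·0.0605²) = 4.14×10^-8 T.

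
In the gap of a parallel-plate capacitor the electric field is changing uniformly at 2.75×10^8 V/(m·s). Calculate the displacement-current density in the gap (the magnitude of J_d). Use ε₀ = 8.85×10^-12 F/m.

The displacement-current density is ε₀ ∂E/∂t = (8.85×10^-12)(2.75×10^8) = 2.43×10^-3 A/m².

2.43×10^-3 A/m²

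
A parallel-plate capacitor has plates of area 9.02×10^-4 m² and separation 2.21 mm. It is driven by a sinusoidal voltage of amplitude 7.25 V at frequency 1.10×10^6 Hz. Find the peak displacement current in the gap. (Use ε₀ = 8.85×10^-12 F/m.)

The displacement current equals the conduction current C dV/dt, which peaks at C V₀ ω.
With C = ε₀A/d = (8.85×10^-12)(9.02×10^-4)/(2.21×10^-3) = 3.612×10^-12 F and ω = 2πf = 6.912×10^6 rad/s, I_d,max = (3.612×10^-12)(7.25)(6.912×10^6) = 1.81×10^-4 A.

1.81×10^-4 A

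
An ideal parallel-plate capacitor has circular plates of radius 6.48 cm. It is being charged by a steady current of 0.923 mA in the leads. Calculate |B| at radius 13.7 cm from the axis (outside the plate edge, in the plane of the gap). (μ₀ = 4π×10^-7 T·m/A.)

1.35×10^-9 T

By continuity the displacement current in the gap matches the conduction current: I_d = 9.23×10^-4 A.
With r > R the enclosed displacement current is the full I_d; B = μ₀ I_d / (2πr) = 1.35×10^-9 T.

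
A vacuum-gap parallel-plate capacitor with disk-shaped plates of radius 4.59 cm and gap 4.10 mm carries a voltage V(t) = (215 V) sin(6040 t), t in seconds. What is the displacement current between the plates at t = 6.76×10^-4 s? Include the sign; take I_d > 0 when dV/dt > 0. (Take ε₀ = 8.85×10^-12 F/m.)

-1.09×10^-5 A

dE/dt = (V₀ω/d)·cos(ωt) with ωt = 4.08304 rad: (215)(6040)(-0.5886)/(4.10×10^-3) = -1.864×10^8 V/(m·s).
I_d = ε₀ A dE/dt = (8.85×10^-12)(6.619×10^-3)(-1.864×10^8) = -1.09×10^-5 A.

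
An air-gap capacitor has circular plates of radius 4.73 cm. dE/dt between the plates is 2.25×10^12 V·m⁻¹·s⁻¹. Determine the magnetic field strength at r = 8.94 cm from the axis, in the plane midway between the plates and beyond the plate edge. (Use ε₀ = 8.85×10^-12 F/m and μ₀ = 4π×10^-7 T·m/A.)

Through the whole plate area (πR² = 7.029×10^-3 m²), I_d = ε₀ πR² dE/dt = 0.1400 A.
Outside the plates the loop encloses all of I_d, so B·2πr = μ₀ I_d and B = 3.13×10^-7 T.

3.13×10^-7 T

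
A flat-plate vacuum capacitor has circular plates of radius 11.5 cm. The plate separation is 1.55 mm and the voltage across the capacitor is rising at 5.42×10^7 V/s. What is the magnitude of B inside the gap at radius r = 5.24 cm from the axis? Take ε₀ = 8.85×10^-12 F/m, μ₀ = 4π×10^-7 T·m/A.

dE/dt = (dV/dt)/d = 3.497×10^10 V/(m·s); I_d = ε₀(πR²)(dE/dt) = (8.85×10^-12)(0.04155)(3.497×10^10) = 0.01286 A.
For r < R the Ampère–Maxwell law gives B(2πr) = μ₀ I_d (r²/R²), so B = μ₀ I_d r/(2πR²) = (4π×10^-7)(0.01286)(0.0524)/(2π·0.115²) = 1.02×10^-8 T.

1.02×10^-8 T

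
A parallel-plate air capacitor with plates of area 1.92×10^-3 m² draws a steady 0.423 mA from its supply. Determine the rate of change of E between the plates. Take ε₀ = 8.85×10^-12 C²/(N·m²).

By continuity, I_d in the gap equals the 0.423 mA flowing in the wire.
Since I_d = ε₀ A dE/dt, dE/dt = I_d/(ε₀A) = (4.23×10^-4)/((8.85×10^-12)(1.92×10^-3)) = 2.49×10^10 V/(m·s).

2.49×10^10 V/(m·s)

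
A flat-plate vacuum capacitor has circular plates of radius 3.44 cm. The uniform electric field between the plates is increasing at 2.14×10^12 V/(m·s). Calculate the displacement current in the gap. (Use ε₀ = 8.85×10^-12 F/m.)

I_d = ε₀ A (dE/dt) = (8.85×10^-12)(3.718×10^-3 m²)(2.14×10^12) = 0.0704 A.

0.0704 A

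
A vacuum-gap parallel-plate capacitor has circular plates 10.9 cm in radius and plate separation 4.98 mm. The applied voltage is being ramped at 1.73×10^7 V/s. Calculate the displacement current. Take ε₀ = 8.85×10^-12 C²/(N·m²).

The displacement current equals the charging current C dV/dt. With C = ε₀A/d = (8.85×10^-12)(0.03733)/(4.98×10^-3) = 6.634×10^-11 F, I_d = (6.634×10^-11)(1.73×10^7) = 1.15×10^-3 A.

1.15×10^-3 A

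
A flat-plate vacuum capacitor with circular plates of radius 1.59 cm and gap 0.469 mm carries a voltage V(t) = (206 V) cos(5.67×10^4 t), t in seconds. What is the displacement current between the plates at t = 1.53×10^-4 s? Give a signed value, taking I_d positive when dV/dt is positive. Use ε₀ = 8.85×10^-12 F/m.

-1.19×10^-4 A

dV/dt = (206)(5.67×10^4)·−sin(8.6751) = -7.959×10^6 V/s.
I_d = C dV/dt with C = ε₀A/d = (8.85×10^-12)(7.942×10^-4)/(4.69×10^-4) = 1.499×10^-11 F, so I_d = (1.499×10^-11)(-7.959×10^6) = -1.19×10^-4 A.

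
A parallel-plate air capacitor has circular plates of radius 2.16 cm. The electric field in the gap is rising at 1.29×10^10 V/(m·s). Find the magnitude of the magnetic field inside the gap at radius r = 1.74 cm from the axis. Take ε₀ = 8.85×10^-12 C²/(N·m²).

Through the whole plate area (πR² = 1.466×10^-3 m²), I_d = ε₀ πR² dE/dt = 1.674×10^-4 A.
∮B·dl = μ₀ I_d,enc with I_d,enc = I_d r²/R² = 1.086×10^-4 A; so B = μ₀ I_d,enc/(2πr) = 1.25×10^-9 T.

1.25×10^-9 T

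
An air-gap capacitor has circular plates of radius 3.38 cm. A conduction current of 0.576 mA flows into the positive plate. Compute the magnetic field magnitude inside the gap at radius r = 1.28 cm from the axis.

Between the plates the displacement current equals the wire current: I_d = 0.576 mA = 5.76×10^-4 A.
For r < R the Ampère–Maxwell law gives B(2πr) = μ₀ I_d (r²/R²), so B = μ₀ I_d r/(2πR²) = (4π×10^-7)(5.76×10^-4)(0.0128)/(2π·0.0338²) = 1.29×10^-9 T.

1.29×10^-9 T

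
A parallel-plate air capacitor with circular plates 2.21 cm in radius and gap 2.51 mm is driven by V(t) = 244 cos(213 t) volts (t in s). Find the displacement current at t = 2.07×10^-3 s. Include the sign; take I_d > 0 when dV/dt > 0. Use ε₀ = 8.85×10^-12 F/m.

-1.20×10^-7 A

C = ε₀A/d = (8.85×10^-12)(1.534×10^-3)/(2.51×10^-3) = 5.409×10^-12 F. dV/dt = V₀ω·−sin(ωt); at ωt = 0.44091 rad this factor is -0.4268.
I_d = C dV/dt = (5.409×10^-12)(244)(213)(-0.4268) = -1.20×10^-7 A.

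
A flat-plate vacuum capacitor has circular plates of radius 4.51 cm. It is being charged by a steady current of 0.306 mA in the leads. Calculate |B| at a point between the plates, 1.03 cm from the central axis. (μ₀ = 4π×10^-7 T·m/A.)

3.10×10^-10 T

Between the plates the displacement current equals the wire current: I_d = 0.306 mA = 3.06×10^-4 A.
∮B·dl = μ₀ I_d,enc with I_d,enc = I_d r²/R² = 1.596×10^-5 A; so B = μ₀ I_d,enc/(2πr) = 3.10×10^-10 T.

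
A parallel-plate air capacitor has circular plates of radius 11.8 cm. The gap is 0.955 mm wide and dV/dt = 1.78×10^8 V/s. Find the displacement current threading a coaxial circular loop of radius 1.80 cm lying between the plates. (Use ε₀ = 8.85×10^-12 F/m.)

1.68×10^-3 A

dE/dt = (dV/dt)/d = 1.864×10^11 V/(m·s); I_d = ε₀(πR²)(dE/dt) = (8.85×10^-12)(0.04374)(1.864×10^11) = 0.07216 A.
Through an area πr² the displacement current is I_d·(πr²/πR²) = I_d (r/R)² = 1.68×10^-3 A.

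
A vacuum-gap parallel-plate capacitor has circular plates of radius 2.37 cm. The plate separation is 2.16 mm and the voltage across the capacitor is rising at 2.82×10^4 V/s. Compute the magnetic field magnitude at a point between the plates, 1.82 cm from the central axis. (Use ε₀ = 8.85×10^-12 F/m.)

1.32×10^-12 T

dE/dt = (dV/dt)/d = 1.306×10^7 V/(m·s); I_d = ε₀(πR²)(dE/dt) = (8.85×10^-12)(1.765×10^-3)(1.306×10^7) = 2.040×10^-7 A.
For r < R the Ampère–Maxwell law gives B(2πr) = μ₀ I_d (r²/R²), so B = μ₀ I_d r/(2πR²) = (4π×10^-7)(2.040×10^-7)(0.0182)/(2π·0.0237²) = 1.32×10^-12 T.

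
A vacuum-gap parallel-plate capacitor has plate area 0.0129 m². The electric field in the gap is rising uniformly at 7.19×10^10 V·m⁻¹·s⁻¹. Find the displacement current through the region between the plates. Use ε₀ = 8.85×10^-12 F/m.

8.21×10^-3 A

With a uniform field, Φ_E = EA, so I_d = ε₀ A dE/dt = 8.21×10^-3 A.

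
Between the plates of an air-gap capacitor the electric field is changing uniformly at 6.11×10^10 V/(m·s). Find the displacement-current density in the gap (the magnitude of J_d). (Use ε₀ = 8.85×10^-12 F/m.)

0.541 A/m²

The displacement-current density is ε₀ ∂E/∂t = (8.85×10^-12)(6.11×10^10) = 0.541 A/m².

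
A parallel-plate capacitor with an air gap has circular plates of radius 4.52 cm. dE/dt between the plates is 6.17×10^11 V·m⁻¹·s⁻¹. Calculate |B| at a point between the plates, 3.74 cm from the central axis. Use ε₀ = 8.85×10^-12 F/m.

1.28×10^-7 T

Total displacement current: I_d = ε₀(πR²)(dE/dt) = (8.85×10^-12)(6.418×10^-3)(6.17×10^11) = 0.03505 A.
∮B·dl = μ₀ I_d,enc with I_d,enc = I_d r²/R² = 0.02400 A; so B = μ₀ I_d,enc/(2πr) = 1.28×10^-7 T.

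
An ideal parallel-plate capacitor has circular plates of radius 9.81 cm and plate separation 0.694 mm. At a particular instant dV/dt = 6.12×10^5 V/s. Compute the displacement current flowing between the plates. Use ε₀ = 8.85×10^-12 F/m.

The displacement current equals the charging current C dV/dt. With C = ε₀A/d = (8.85×10^-12)(0.03023)/(6.94×10^-4) = 3.855×10^-10 F, I_d = (3.855×10^-10)(6.12×10^5) = 2.36×10^-4 A.

2.36×10^-4 A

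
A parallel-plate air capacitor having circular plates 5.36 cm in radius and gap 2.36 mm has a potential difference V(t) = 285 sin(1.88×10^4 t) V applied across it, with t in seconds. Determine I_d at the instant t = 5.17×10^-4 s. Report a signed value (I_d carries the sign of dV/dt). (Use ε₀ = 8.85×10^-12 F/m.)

C = ε₀A/d = (8.85×10^-12)(9.026×10^-3)/(2.36×10^-3) = 3.385×10^-11 F. dV/dt = V₀ω·cos(ωt); at ωt = 9.7196 rad this factor is -0.9569.
I_d = C dV/dt = (3.385×10^-11)(285)(1.88×10^4)(-0.9569) = -1.74×10^-4 A.

-1.74×10^-4 A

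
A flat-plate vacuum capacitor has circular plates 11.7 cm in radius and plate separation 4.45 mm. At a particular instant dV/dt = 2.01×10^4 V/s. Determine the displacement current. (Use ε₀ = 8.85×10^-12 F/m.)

1.72×10^-6 A

The field between the plates is E = V/d, so dE/dt = (2.01×10^4)/(4.45×10^-3 m) = 4.517×10^6 V/(m·s).
I_d = ε₀ A (dE/dt) = (8.85×10^-12)(0.04301)(4.517×10^6) = 1.72×10^-6 A.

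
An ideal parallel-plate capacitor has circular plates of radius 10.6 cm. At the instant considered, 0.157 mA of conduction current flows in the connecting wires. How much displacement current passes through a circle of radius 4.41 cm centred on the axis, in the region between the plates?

2.72×10^-5 A

No conduction current crosses the gap, so I_d there equals the 1.57×10^-4 A in the leads.
Through an area πr² the displacement current is I_d·(πr²/πR²) = I_d (r/R)² = 2.72×10^-5 A.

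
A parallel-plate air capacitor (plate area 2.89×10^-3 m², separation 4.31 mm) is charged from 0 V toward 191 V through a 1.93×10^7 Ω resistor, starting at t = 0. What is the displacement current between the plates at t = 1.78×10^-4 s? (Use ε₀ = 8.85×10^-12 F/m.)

C = ε₀A/d = (8.85×10^-12)(2.89×10^-3)/(4.31×10^-3) = 5.934×10^-12 F, so τ = RC = 1.145×10^-4 s.
The conduction current is I(t) = (V₀/R) e^(−t/τ), and the displacement current between the plates equals it.
t/τ = 1.555; I_d = (191/1.93×10^7) · e^(−1.555) = (9.896×10^-6)(0.2112) = 2.09×10^-6 A.

2.09×10^-6 A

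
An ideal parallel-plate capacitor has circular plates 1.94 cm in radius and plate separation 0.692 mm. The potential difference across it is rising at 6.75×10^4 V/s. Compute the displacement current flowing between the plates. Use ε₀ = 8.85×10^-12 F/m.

1.02×10^-6 A

The displacement current equals the charging current C dV/dt. With C = ε₀A/d = (8.85×10^-12)(1.182×10^-3)/(6.92×10^-4) = 1.512×10^-11 F, I_d = (1.512×10^-11)(6.75×10^4) = 1.02×10^-6 A.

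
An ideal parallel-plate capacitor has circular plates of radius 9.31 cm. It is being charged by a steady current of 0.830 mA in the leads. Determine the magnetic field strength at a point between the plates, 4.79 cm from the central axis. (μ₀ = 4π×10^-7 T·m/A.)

9.17×10^-10 T

Between the plates the displacement current equals the wire current: I_d = 0.830 mA = 8.30×10^-4 A.
For r < R the Ampère–Maxwell law gives B(2πr) = μ₀ I_d (r²/R²), so B = μ₀ I_d r/(2πR²) = (4π×10^-7)(8.30×10^-4)(0.0479)/(2π·0.0931²) = 9.17×10^-10 T.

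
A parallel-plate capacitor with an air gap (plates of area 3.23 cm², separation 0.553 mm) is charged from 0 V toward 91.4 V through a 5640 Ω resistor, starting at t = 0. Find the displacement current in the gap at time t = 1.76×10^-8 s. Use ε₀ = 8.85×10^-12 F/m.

C = ε₀A/d = (8.85×10^-12)(3.23×10^-4)/(5.53×10^-4) = 5.169×10^-12 F and τ = RC = 2.915×10^-8 s. I_d in the gap equals the RC charging current.
I_d(t) = (V₀/R) e^(−t/τ) = 0.01621 · e^(−0.6038) = 8.86×10^-3 A.

8.86×10^-3 A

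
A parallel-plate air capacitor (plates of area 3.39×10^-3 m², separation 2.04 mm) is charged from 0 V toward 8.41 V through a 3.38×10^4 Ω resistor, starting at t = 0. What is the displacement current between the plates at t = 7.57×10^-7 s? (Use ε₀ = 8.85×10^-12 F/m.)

C = ε₀A/d = (8.85×10^-12)(3.39×10^-3)/(2.04×10^-3) = 1.471×10^-11 F, so τ = RC = 4.972×10^-7 s.
The conduction current is I(t) = (V₀/R) e^(−t/τ), and the displacement current between the plates equals it.
t/τ = 1.523; I_d = (8.41/3.38×10^4) · e^(−1.523) = (2.488×10^-4)(0.2181) = 5.43×10^-5 A.

5.43×10^-5 A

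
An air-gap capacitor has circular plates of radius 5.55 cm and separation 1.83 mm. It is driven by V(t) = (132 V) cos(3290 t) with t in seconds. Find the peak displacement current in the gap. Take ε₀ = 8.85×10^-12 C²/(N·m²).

2.03×10^-5 A

(dE/dt)_max = V₀ω/d = 2.373×10^8 V/(m·s); ω = 3290 rad/s.
I_d,max = ε₀ A (dE/dt)_max = (8.85×10^-12)(9.677×10^-3)(2.373×10^8) = 2.03×10^-5 A.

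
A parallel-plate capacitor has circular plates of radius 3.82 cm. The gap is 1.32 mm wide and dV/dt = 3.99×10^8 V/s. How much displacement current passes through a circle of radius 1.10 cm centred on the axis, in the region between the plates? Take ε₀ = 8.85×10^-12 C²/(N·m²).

dE/dt = (dV/dt)/d = 3.023×10^11 V/(m·s); I_d = ε₀(πR²)(dE/dt) = (8.85×10^-12)(4.584×10^-3)(3.023×10^11) = 0.01226 A.
Through an area πr² the displacement current is I_d·(πr²/πR²) = I_d (r/R)² = 1.02×10^-3 A.

1.02×10^-3 A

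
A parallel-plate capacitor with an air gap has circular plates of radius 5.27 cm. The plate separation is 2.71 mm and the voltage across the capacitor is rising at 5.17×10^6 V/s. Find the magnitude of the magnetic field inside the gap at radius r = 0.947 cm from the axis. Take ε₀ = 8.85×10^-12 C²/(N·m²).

1.00×10^-10 T

dE/dt = (dV/dt)/d = 1.908×10^9 V/(m·s); I_d = ε₀(πR²)(dE/dt) = (8.85×10^-12)(8.725×10^-3)(1.908×10^9) = 1.473×10^-4 A.
For r < R the Ampère–Maxwell law gives B(2πr) = μ₀ I_d (r²/R²), so B = μ₀ I_d r/(2πR²) = (4π×10^-7)(1.473×10^-4)(9.47×10^-3)/(2π·0.0527²) = 1.00×10^-10 T.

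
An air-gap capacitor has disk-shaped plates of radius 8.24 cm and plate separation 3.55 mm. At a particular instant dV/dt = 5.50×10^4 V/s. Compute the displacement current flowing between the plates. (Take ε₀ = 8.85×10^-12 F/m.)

2.92×10^-6 A

E = V/d so dE/dt = (dV/dt)/d = 1.549×10^7 V/(m·s), and I_d = ε₀ A dE/dt = (8.85×10^-12)(0.02133)(1.549×10^7) = 2.92×10^-6 A.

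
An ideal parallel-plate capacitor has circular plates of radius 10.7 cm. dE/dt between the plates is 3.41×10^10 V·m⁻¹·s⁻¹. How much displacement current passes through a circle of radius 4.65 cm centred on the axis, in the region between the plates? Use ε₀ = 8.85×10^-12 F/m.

2.05×10^-3 A

Through the whole plate area (πR² = 0.03597 m²), I_d = ε₀ πR² dE/dt = 0.01086 A.
Since J_d is uniform, the enclosed fraction is (r/R)² = 0.1889, giving I_d,enc = 2.05×10^-3 A.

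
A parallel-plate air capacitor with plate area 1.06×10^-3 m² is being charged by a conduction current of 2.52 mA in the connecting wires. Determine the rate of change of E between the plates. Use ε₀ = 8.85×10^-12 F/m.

2.69×10^11 V/(m·s)

By continuity, I_d in the gap equals the 2.52 mA flowing in the wire.
Inverting I_d = ε₀ A dE/dt gives dE/dt = 2.52×10^-3 / (8.85×10^-12 · 1.06×10^-3) = 2.69×10^11 V/(m·s).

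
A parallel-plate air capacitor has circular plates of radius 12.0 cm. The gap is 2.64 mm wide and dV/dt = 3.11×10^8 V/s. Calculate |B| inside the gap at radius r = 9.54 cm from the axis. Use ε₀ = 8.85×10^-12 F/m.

dE/dt = (dV/dt)/d = 1.178×10^11 V/(m·s); I_d = ε₀(πR²)(dE/dt) = (8.85×10^-12)(0.04524)(1.178×10^11) = 0.04716 A.
An Ampèrian loop of radius r encloses a fraction (r/R)² of I_d. Then B·2πr = μ₀ I_d (r/R)², giving B = μ₀ I_d r/(2πR²) = 6.25×10^-8 T.

6.25×10^-8 T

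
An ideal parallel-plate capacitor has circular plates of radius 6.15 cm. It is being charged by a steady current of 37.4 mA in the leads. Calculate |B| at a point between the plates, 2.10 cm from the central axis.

4.15×10^-8 T

By continuity the displacement current in the gap matches the conduction current: I_d = 0.0374 A.
An Ampèrian loop of radius r encloses a fraction (r/R)² of I_d. Then B·2πr = μ₀ I_d (r/R)², giving B = μ₀ I_d r/(2πR²) = 4.15×10^-8 T.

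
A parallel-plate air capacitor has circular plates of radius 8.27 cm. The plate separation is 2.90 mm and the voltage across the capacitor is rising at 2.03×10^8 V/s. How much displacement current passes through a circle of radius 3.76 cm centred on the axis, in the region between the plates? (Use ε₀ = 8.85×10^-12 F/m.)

dE/dt = (dV/dt)/d = 7.000×10^10 V/(m·s); I_d = ε₀(πR²)(dE/dt) = (8.85×10^-12)(0.02149)(7.000×10^10) = 0.01331 A.
The field is uniform, so I_d,enc = I_d (r/R)² = (0.01331)(3.76/8.27)² = 2.75×10^-3 A.

2.75×10^-3 A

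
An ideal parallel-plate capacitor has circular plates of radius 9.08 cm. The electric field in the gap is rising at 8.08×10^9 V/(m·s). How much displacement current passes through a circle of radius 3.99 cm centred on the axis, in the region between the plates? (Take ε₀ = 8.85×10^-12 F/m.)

3.58×10^-4 A

I_d = ε₀ dΦ_E/dt = ε₀ πR² (dE/dt) = (8.85×10^-12)(0.02590)(8.08×10^9) = 1.852×10^-3 A through the full plate area.
Through an area πr² the displacement current is I_d·(πr²/πR²) = I_d (r/R)² = 3.58×10^-4 A.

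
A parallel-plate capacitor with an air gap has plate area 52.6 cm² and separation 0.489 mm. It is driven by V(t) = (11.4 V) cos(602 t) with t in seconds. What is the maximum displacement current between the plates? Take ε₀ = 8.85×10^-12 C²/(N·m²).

(dE/dt)_max = V₀ω/d = 1.403×10^7 V/(m·s); ω = 602 rad/s.
I_d,max = ε₀ A (dE/dt)_max = (8.85×10^-12)(5.26×10^-3)(1.403×10^7) = 6.53×10^-7 A.

6.53×10^-7 A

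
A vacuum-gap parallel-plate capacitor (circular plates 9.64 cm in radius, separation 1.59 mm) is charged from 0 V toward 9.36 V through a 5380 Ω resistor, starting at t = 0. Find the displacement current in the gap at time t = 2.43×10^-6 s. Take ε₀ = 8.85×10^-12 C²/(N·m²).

C = ε₀A/d = (8.85×10^-12)(0.02919)/(1.59×10^-3) = 1.625×10^-10 F, so τ = RC = 8.743×10^-7 s.
The conduction current is I(t) = (V₀/R) e^(−t/τ), and the displacement current between the plates equals it.
t/τ = 2.779; I_d = (9.36/5380) · e^(−2.779) = (1.740×10^-3)(0.06210) = 1.08×10^-4 A.

1.08×10^-4 A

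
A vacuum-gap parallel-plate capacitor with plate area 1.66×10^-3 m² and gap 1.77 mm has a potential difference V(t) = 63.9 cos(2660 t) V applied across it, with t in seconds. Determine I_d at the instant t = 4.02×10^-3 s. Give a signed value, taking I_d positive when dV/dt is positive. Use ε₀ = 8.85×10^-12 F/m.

C = ε₀A/d = (8.85×10^-12)(1.66×10^-3)/(1.77×10^-3) = 8.300×10^-12 F. dV/dt = V₀ω·−sin(ωt); at ωt = 10.6932 rad this factor is 0.9546.
I_d = C dV/dt = (8.300×10^-12)(63.9)(2660)(0.9546) = 1.35×10^-6 A.

1.35×10^-6 A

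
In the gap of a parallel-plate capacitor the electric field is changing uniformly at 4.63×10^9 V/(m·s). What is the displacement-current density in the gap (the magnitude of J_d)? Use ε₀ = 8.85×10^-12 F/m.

J_d = ε₀ ∂E/∂t, so J_d = 0.0410 A/m².

0.0410 A/m²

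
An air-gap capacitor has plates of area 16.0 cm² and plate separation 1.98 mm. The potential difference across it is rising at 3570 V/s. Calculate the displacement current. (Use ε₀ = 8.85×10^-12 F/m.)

The field between the plates is E = V/d, so dE/dt = (3570)/(1.98×10^-3 m) = 1.803×10^6 V/(m·s).
I_d = ε₀ A (dE/dt) = (8.85×10^-12)(1.60×10^-3)(1.803×10^6) = 2.55×10^-8 A.

2.55×10^-8 A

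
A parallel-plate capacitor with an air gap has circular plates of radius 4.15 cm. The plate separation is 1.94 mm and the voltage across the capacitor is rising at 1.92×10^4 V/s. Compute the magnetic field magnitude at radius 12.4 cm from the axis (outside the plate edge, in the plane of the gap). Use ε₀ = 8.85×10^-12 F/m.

7.64×10^-13 T

dE/dt = (dV/dt)/d = 9.897×10^6 V/(m·s); I_d = ε₀(πR²)(dE/dt) = (8.85×10^-12)(5.411×10^-3)(9.897×10^6) = 4.739×10^-7 A.
For r ≥ R the full I_d is enclosed: B = μ₀ I_d/(2πr) = (4π×10^-7)(4.739×10^-7)/(2π·0.124) = 7.64×10^-13 T.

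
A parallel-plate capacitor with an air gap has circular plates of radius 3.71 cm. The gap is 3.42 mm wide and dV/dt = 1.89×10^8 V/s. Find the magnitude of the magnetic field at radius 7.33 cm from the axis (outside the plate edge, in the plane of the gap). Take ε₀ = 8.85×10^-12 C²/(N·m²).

5.77×10^-9 T

With E = V/d, dE/dt = 5.526×10^10 V/(m·s) and πR² = 4.324×10^-3 m², giving I_d = ε₀ πR² dE/dt = 2.115×10^-3 A.
With r > R the enclosed displacement current is the full I_d; B = μ₀ I_d / (2πr) = 5.77×10^-9 T.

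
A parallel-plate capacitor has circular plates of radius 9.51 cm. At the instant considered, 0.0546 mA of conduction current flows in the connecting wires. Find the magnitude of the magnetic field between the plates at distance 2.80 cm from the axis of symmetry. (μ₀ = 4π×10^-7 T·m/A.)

By continuity the displacement current in the gap matches the conduction current: I_d = 5.46×10^-5 A.
An Ampèrian loop of radius r encloses a fraction (r/R)² of I_d. Then B·2πr = μ₀ I_d (r/R)², giving B = μ₀ I_d r/(2πR²) = 3.38×10^-11 T.

3.38×10^-11 T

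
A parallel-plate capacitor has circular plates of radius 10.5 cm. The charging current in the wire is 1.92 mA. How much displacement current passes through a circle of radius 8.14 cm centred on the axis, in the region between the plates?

No conduction current crosses the gap, so I_d there equals the 1.92×10^-3 A in the leads.
The field is uniform, so I_d,enc = I_d (r/R)² = (1.92×10^-3)(8.14/10.5)² = 1.15×10^-3 A.

1.15×10^-3 A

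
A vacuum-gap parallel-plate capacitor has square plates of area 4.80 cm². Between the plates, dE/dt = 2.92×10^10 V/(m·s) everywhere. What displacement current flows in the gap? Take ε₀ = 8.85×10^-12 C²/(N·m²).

1.24×10^-4 A

With a uniform field, Φ_E = EA, so I_d = ε₀ A dE/dt = 1.24×10^-4 A.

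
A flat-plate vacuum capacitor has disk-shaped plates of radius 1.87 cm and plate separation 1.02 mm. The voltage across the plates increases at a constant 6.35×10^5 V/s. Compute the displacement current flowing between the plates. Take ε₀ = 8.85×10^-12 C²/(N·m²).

E = V/d so dE/dt = (dV/dt)/d = 6.225×10^8 V/(m·s), and I_d = ε₀ A dE/dt = (8.85×10^-12)(1.099×10^-3)(6.225×10^8) = 6.05×10^-6 A.

6.05×10^-6 A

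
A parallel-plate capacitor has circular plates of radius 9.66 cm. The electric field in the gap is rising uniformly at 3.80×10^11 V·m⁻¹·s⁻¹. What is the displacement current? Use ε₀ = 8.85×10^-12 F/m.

0.0986 A

The displacement current is ε₀ times dΦ_E/dt = ε₀ A dE/dt = (8.85×10^-12)(0.02932)(3.80×10^11) = 0.0986 A.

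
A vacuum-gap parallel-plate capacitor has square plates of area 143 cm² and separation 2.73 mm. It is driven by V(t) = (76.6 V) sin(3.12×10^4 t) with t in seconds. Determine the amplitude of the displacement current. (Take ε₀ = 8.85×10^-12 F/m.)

1.11×10^-4 A

The displacement current equals the conduction current C dV/dt, which peaks at C V₀ ω.
With C = ε₀A/d = (8.85×10^-12)(0.0143)/(2.73×10^-3) = 4.636×10^-11 F and ω = 3.12×10^4 rad/s, I_d,max = (4.636×10^-11)(76.6)(3.12×10^4) = 1.11×10^-4 A.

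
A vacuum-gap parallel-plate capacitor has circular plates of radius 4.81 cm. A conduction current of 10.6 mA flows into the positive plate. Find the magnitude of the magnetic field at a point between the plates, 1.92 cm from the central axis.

1.76×10^-8 T

Between the plates the displacement current equals the wire current: I_d = 10.6 mA = 0.0106 A.
An Ampèrian loop of radius r encloses a fraction (r/R)² of I_d. Then B·2πr = μ₀ I_d (r/R)², giving B = μ₀ I_d r/(2πR²) = 1.76×10^-8 T.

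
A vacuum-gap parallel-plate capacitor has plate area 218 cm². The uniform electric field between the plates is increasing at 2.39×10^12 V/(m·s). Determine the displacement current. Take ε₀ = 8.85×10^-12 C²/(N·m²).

0.461 A

The displacement current is ε₀ times dΦ_E/dt = ε₀ A dE/dt = (8.85×10^-12)(0.0218)(2.39×10^12) = 0.461 A.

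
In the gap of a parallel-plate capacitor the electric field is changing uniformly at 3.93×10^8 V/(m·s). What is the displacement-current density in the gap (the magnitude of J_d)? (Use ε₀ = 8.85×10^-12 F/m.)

3.48×10^-3 A/m²

J_d = ε₀ dE/dt = (8.85×10^-12)(3.93×10^8) = 3.48×10^-3 A/m².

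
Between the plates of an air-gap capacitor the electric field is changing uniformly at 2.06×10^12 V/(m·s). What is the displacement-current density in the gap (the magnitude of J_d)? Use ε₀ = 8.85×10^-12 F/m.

18.2 A/m²

J_d = ε₀ ∂E/∂t, so J_d = 18.2 A/m².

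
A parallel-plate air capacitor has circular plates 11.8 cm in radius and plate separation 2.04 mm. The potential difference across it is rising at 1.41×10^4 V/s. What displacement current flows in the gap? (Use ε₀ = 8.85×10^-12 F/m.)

2.68×10^-6 A

E = V/d so dE/dt = (dV/dt)/d = 6.912×10^6 V/(m·s), and I_d = ε₀ A dE/dt = (8.85×10^-12)(0.04374)(6.912×10^6) = 2.68×10^-6 A.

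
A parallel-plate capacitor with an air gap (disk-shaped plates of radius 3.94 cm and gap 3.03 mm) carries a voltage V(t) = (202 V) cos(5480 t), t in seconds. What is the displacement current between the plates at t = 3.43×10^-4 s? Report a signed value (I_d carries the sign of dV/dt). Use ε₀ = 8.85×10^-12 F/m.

dV/dt = (202)(5480)·−sin(1.87964) = -1.055×10^6 V/s.
I_d = C dV/dt with C = ε₀A/d = (8.85×10^-12)(4.877×10^-3)/(3.03×10^-3) = 1.424×10^-11 F, so I_d = (1.424×10^-11)(-1.055×10^6) = -1.50×10^-5 A.

-1.50×10^-5 A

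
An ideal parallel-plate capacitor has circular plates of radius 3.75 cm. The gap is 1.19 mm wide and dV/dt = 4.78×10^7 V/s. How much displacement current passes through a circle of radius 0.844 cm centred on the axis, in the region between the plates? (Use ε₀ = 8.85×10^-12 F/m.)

7.96×10^-5 A

I_d = C dV/dt with C = ε₀πR²/d = 3.286×10^-11 F, so I_d = (3.286×10^-11)(4.78×10^7) = 1.571×10^-3 A.
Since J_d is uniform, the enclosed fraction is (r/R)² = 0.05066, giving I_d,enc = 7.96×10^-5 A.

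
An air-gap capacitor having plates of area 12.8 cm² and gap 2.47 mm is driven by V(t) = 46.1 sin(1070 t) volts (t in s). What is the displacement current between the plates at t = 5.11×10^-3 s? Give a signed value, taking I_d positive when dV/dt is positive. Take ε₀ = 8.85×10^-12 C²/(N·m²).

dV/dt = (46.1)(1070)·cos(5.4677) = 3.381×10^4 V/s.
I_d = C dV/dt with C = ε₀A/d = (8.85×10^-12)(1.28×10^-3)/(2.47×10^-3) = 4.586×10^-12 F, so I_d = (4.586×10^-12)(3.381×10^4) = 1.55×10^-7 A.

1.55×10^-7 A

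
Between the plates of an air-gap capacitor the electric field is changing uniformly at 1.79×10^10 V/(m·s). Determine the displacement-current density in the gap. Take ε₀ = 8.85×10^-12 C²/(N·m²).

J_d = ε₀ dE/dt = (8.85×10^-12)(1.79×10^10) = 0.158 A/m².

0.158 A/m²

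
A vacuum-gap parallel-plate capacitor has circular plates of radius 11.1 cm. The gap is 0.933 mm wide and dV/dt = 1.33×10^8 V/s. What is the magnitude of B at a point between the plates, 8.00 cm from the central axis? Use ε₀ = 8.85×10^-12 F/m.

dE/dt = (dV/dt)/d = 1.426×10^11 V/(m·s); I_d = ε₀(πR²)(dE/dt) = (8.85×10^-12)(0.03871)(1.426×10^11) = 0.04885 A.
An Ampèrian loop of radius r encloses a fraction (r/R)² of I_d. Then B·2πr = μ₀ I_d (r/R)², giving B = μ₀ I_d r/(2πR²) = 6.34×10^-8 T.

6.34×10^-8 T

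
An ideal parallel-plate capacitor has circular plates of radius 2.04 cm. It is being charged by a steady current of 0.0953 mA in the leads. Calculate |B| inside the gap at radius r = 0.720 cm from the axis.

3.30×10^-10 T

Between the plates the displacement current equals the wire current: I_d = 0.0953 mA = 9.53×10^-5 A.
For r < R the Ampère–Maxwell law gives B(2πr) = μ₀ I_d (r²/R²), so B = μ₀ I_d r/(2πR²) = (4π×10^-7)(9.53×10^-5)(7.20×10^-3)/(2π·0.0204²) = 3.30×10^-10 T.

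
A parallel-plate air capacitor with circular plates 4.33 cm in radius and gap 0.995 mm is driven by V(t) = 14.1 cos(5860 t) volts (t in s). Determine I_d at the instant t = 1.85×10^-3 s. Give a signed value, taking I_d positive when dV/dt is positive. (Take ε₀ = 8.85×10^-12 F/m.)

4.28×10^-6 A

C = ε₀A/d = (8.85×10^-12)(5.890×10^-3)/(9.95×10^-4) = 5.239×10^-11 F. dV/dt = V₀ω·−sin(ωt); at ωt = 10.841 rad this factor is 0.9881.
I_d = C dV/dt = (5.239×10^-11)(14.1)(5860)(0.9881) = 4.28×10^-6 A.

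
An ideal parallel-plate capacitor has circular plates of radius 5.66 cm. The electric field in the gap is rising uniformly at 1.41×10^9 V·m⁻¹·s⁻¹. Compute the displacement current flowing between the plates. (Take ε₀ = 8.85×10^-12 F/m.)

1.26×10^-4 A

I_d = ε₀ A (dE/dt) = (8.85×10^-12)(0.01006 m²)(1.41×10^9) = 1.26×10^-4 A.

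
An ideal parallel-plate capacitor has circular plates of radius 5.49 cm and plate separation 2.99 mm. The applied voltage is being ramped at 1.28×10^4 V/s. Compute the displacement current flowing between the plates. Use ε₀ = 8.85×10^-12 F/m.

3.59×10^-7 A

The field between the plates is E = V/d, so dE/dt = (1.28×10^4)/(2.99×10^-3 m) = 4.281×10^6 V/(m·s).
I_d = ε₀ A (dE/dt) = (8.85×10^-12)(9.469×10^-3)(4.281×10^6) = 3.59×10^-7 A.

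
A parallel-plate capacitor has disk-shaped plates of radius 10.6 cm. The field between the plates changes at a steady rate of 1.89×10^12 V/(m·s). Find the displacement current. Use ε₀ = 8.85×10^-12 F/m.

0.590 A

With a uniform field, Φ_E = EA, so I_d = ε₀ A dE/dt = 0.590 A.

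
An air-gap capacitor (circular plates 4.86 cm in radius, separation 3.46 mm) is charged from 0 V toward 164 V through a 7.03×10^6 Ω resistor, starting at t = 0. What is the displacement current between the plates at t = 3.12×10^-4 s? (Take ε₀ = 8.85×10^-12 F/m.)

C = ε₀A/d = (8.85×10^-12)(7.420×10^-3)/(3.46×10^-3) = 1.898×10^-11 F and τ = RC = 1.334×10^-4 s. I_d in the gap equals the RC charging current.
I_d(t) = (V₀/R) e^(−t/τ) = 2.333×10^-5 · e^(−2.339) = 2.25×10^-6 A.

2.25×10^-6 A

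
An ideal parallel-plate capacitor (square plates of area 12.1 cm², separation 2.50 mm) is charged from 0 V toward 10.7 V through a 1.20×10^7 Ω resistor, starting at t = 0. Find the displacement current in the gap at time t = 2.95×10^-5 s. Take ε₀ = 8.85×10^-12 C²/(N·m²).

C = ε₀A/d = (8.85×10^-12)(1.21×10^-3)/(2.50×10^-3) = 4.283×10^-12 F and τ = RC = 5.140×10^-5 s. I_d in the gap equals the RC charging current.
I_d(t) = (V₀/R) e^(−t/τ) = 8.917×10^-7 · e^(−0.5739) = 5.02×10^-7 A.

5.02×10^-7 A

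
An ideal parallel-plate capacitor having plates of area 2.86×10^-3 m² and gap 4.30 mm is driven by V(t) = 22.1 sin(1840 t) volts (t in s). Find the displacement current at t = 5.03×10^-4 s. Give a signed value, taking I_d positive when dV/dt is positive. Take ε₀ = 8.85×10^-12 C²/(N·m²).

C = ε₀A/d = (8.85×10^-12)(2.86×10^-3)/(4.30×10^-3) = 5.886×10^-12 F. dV/dt = V₀ω·cos(ωt); at ωt = 0.92552 rad this factor is 0.6014.
I_d = C dV/dt = (5.886×10^-12)(22.1)(1840)(0.6014) = 1.44×10^-7 A.

1.44×10^-7 A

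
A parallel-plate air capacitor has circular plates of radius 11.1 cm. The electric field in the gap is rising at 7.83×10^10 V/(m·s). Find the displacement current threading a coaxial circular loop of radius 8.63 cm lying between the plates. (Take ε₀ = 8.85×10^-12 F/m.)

Through the whole plate area (πR² = 0.03871 m²), I_d = ε₀ πR² dE/dt = 0.02682 A.
The field is uniform, so I_d,enc = I_d (r/R)² = (0.02682)(8.63/11.1)² = 0.0162 A.

0.0162 A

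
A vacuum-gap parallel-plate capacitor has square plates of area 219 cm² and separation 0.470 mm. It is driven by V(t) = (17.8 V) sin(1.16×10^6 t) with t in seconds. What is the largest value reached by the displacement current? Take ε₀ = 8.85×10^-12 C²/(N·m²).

8.51×10^-3 A

(dE/dt)_max = V₀ω/d = 4.393×10^10 V/(m·s); ω = 1.16×10^6 rad/s.
I_d,max = ε₀ A (dE/dt)_max = (8.85×10^-12)(0.0219)(4.393×10^10) = 8.51×10^-3 A.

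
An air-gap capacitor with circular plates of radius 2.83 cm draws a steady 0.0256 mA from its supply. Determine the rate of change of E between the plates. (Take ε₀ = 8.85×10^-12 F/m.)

Charge continuity gives I_d = I = 2.56×10^-5 A between the plates.
Since I_d = ε₀ A dE/dt, dE/dt = I_d/(ε₀A) = (2.56×10^-5)/((8.85×10^-12)(2.516×10^-3)) = 1.15×10^9 V/(m·s).

1.15×10^9 V/(m·s)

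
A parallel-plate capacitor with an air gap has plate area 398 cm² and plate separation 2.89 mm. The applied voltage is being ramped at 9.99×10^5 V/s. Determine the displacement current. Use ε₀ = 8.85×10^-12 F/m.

C = ε₀A/d = (8.85×10^-12)(0.0398)/(2.89×10^-3) = 1.219×10^-10 F.
I_d = C dV/dt = (1.219×10^-10)(9.99×10^5) = 1.22×10^-4 A.

1.22×10^-4 A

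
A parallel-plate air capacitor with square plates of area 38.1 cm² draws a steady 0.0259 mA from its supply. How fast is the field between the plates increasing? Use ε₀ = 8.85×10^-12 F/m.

By continuity, I_d in the gap equals the 0.0259 mA flowing in the wire.
Inverting I_d = ε₀ A dE/dt gives dE/dt = 2.59×10^-5 / (8.85×10^-12 · 3.81×10^-3) = 7.68×10^8 V/(m·s).

7.68×10^8 V/(m·s)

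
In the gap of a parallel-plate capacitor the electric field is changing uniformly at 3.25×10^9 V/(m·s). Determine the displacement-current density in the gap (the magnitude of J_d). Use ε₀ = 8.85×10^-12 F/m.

0.0288 A/m²

The displacement-current density is ε₀ ∂E/∂t = (8.85×10^-12)(3.25×10^9) = 0.0288 A/m².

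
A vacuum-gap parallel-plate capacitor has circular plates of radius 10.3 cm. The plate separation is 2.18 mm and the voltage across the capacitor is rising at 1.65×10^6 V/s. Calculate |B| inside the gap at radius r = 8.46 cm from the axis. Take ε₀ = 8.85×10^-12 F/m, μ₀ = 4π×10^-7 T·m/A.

I_d = C dV/dt with C = ε₀πR²/d = 1.353×10^-10 F, so I_d = (1.353×10^-10)(1.65×10^6) = 2.232×10^-4 A.
An Ampèrian loop of radius r encloses a fraction (r/R)² of I_d. Then B·2πr = μ₀ I_d (r/R)², giving B = μ₀ I_d r/(2πR²) = 3.56×10^-10 T.

3.56×10^-10 T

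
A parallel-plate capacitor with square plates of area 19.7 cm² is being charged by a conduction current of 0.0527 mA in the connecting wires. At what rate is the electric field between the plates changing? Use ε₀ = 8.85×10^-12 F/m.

By continuity, I_d in the gap equals the 0.0527 mA flowing in the wire.
Since I_d = ε₀ A dE/dt, dE/dt = I_d/(ε₀A) = (5.27×10^-5)/((8.85×10^-12)(1.97×10^-3)) = 3.02×10^9 V/(m·s).

3.02×10^9 V/(m·s)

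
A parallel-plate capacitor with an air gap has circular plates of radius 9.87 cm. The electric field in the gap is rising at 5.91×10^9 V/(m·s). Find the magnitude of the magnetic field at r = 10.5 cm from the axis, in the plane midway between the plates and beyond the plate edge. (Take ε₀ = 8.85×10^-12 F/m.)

I_d = ε₀ dΦ_E/dt = ε₀ πR² (dE/dt) = (8.85×10^-12)(0.03060)(5.91×10^9) = 1.600×10^-3 A through the full plate area.
For r ≥ R the full I_d is enclosed: B = μ₀ I_d/(2πr) = (4π×10^-7)(1.600×10^-3)/(2π·0.105) = 3.05×10^-9 T.

3.05×10^-9 T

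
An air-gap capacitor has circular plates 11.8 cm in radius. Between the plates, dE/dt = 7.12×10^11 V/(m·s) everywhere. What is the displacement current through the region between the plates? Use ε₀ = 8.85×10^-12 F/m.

0.276 A

The displacement current is ε₀ times dΦ_E/dt = ε₀ A dE/dt = (8.85×10^-12)(0.04374)(7.12×10^11) = 0.276 A.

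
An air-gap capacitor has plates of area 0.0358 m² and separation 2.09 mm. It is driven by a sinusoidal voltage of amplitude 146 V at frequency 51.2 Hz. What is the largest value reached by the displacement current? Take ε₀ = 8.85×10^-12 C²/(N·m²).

The displacement current equals the conduction current C dV/dt, which peaks at C V₀ ω.
With C = ε₀A/d = (8.85×10^-12)(0.0358)/(2.09×10^-3) = 1.516×10^-10 F and ω = 2πf = 321.7 rad/s, I_d,max = (1.516×10^-10)(146)(321.7) = 7.12×10^-6 A.

7.12×10^-6 A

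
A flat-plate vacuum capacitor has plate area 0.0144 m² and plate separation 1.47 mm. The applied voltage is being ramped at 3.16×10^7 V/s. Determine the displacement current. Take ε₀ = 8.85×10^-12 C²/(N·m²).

2.74×10^-3 A

C = ε₀A/d = (8.85×10^-12)(0.0144)/(1.47×10^-3) = 8.669×10^-11 F.
I_d = C dV/dt = (8.669×10^-11)(3.16×10^7) = 2.74×10^-3 A.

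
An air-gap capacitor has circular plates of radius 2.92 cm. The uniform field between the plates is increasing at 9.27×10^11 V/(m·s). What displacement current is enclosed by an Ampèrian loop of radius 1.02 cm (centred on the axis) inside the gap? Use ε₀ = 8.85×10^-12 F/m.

2.68×10^-3 A

I_d = ε₀ dΦ_E/dt = ε₀ πR² (dE/dt) = (8.85×10^-12)(2.679×10^-3)(9.27×10^11) = 0.02198 A through the full plate area.
The field is uniform, so I_d,enc = I_d (r/R)² = (0.02198)(1.02/2.92)² = 2.68×10^-3 A.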